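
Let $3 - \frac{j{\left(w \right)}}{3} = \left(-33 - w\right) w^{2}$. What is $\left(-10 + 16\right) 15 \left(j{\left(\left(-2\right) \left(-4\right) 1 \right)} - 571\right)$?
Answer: $657900$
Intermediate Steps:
$j{\left(w \right)} = 9 - 3 w^{2} \left(-33 - w\right)$ ($j{\left(w \right)} = 9 - 3 \left(-33 - w\right) w^{2} = 9 - 3 w^{2} \left(-33 - w\right)$)
$\left(-10 + 16\right) 15 \left(j{\left(\left(-2\right) \left(-4\right) 1 \right)} - 571\right) = \left(-10 + 16\right) 15 \left(\left(9 + 3 \left(\left(-2\right) \left(-4\right) 1\right)^{3} + 99 \left(\left(-2\right) \left(-4\right) 1\right)^{2}\right) - 571\right) = 6 \cdot 15 \left(\left(9 + 3 \left(8 \cdot 1\right)^{3} + 99 \left(8 \cdot 1\right)^{2}\right) - 571\right) = 90 \left(\left(9 + 3 \cdot 8^{3} + 99 \cdot 8^{2}\right) - 571\right) = 90 \left(\left(9 + 3 \cdot 512 + 99 \cdot 64\right) - 571\right) = 90 \left(\left(9 + 1536 + 6336\right) - 571\right) = 90 \left(7881 - 571\right) = 90 \cdot 7310 = 657900$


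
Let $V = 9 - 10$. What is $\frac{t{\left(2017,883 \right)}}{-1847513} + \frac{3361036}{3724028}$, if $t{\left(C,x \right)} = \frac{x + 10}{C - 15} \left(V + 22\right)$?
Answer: $\frac{5765985475717}{6388747989338} \approx 0.90252$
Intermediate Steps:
$V = -1$ ($V = 9 - 10 = -1$)
$t{\left(C,x \right)} = \frac{21 \left(10 + x\right)}{-15 + C}$ ($t{\left(C,x \right)} = \frac{x + 10}{C - 15} \left(-1 + 22\right) = \frac{10 + x}{-15 + C} 21 = \frac{21 \left(10 + x\right)}{-15 + C}$)
$\frac{t{\left(2017,883 \right)}}{-1847513} + \frac{3361036}{3724028} = \frac{21 \frac{1}{-15 + 2017} \left(10 + 883\right)}{-1847513} + \frac{3361036}{3724028} = 21 \cdot \frac{1}{2002} \cdot 893 \left(- \frac{1}{1847513}\right) + 3361036 \cdot \frac{1}{3724028} = 21 \cdot \frac{1}{2002} \cdot 893 \left(- \frac{1}{1847513}\right) + \frac{120037}{133001} = \frac{2679}{286} \left(- \frac{1}{1847513}\right) + \frac{120037}{133001} = - \frac{2679}{528388718} + \frac{120037}{133001} = \frac{5765985475717}{6388747989338}$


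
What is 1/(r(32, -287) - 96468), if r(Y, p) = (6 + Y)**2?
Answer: -1/95024 ≈ -1.0524e-5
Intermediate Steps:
1/(r(32, -287) - 96468) = 1/((6 + 32)**2 - 96468) = 1/(38**2 - 96468) = 1/(1444 - 96468) = 1/(-95024) = -1/95024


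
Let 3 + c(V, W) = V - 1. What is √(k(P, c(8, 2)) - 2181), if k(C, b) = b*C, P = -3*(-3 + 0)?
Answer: I*√2145 ≈ 46.314*I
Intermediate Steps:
c(V, W) = -4 + V (c(V, W) = -3 + (V - 1) = -3 + (-1 + V) = -4 + V)
P = 9 (P = -3*(-3) = 9)
k(C, b) = C*b
√(k(P, c(8, 2)) - 2181) = √(9*(-4 + 8) - 2181) = √(9*4 - 2181) = √(36 - 2181) = √(-2145) = I*√2145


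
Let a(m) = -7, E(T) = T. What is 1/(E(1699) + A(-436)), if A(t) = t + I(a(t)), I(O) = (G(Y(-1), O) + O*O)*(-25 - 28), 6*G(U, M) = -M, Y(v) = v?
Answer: -6/8375 ≈ -0.00071642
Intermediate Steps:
G(U, M) = -M/6 (G(U, M) = (-M)/6 = -M/6)
I(O) = -53*O² + 53*O/6 (I(O) = (-O/6 + O*O)*(-25 - 28) = (-O/6 + O²)*(-53) = (O² - O/6)*(-53) = -53*O² + 53*O/6)
A(t) = -15953/6 + t (A(t) = t + (53/6)*(-7)*(1 - 6*(-7)) = t + (53/6)*(-7)*(1 + 42) = t + (53/6)*(-7)*43 = t - 15953/6 = -15953/6 + t)
1/(E(1699) + A(-436)) = 1/(1699 + (-15953/6 - 436)) = 1/(1699 - 18569/6) = 1/(-8375/6) = -6/8375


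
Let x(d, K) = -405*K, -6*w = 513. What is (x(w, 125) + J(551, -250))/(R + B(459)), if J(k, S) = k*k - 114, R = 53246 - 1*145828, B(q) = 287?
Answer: -252862/92295 ≈ -2.7397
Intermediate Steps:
w = -171/2 (w = -1/6*513 = -171/2 ≈ -85.500)
R = -92582 (R = 53246 - 145828 = -92582)
J(k, S) = -114 + k**2 (J(k, S) = k**2 - 114 = -114 + k**2)
(x(w, 125) + J(551, -250))/(R + B(459)) = (-405*125 + (-114 + 551**2))/(-92582 + 287) = (-50625 + (-114 + 303601))/(-92295) = (-50625 + 303487)*(-1/92295) = 252862*(-1/92295) = -252862/92295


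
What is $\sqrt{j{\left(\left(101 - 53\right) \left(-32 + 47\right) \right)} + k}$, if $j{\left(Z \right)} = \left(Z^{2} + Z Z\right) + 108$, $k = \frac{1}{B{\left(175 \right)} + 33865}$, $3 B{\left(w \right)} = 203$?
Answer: $\frac{\sqrt{10745304237435426}}{101798} \approx 1018.3$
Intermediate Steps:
$B{\left(w \right)} = \frac{203}{3}$ ($B{\left(w \right)} = \frac{1}{3} \cdot 203 = \frac{203}{3}$)
$k = \frac{3}{101798}$ ($k = \frac{1}{\frac{203}{3} + 33865} = \frac{1}{\frac{101798}{3}} = \frac{3}{101798} \approx 2.947 \cdot 10^{-5}$)
$j{\left(Z \right)} = 108 + 2 Z^{2}$ ($j{\left(Z \right)} = \left(Z^{2} + Z^{2}\right) + 108 = 2 Z^{2} + 108 = 108 + 2 Z^{2}$)
$\sqrt{j{\left(\left(101 - 53\right) \left(-32 + 47\right) \right)} + k} = \sqrt{\left(108 + 2 \left(\left(101 - 53\right) \left(-32 + 47\right)\right)^{2}\right) + \frac{3}{101798}} = \sqrt{\left(108 + 2 \left(48 \cdot 15\right)^{2}\right) + \frac{3}{101798}} = \sqrt{\left(108 + 2 \cdot 720^{2}\right) + \frac{3}{101798}} = \sqrt{\left(108 + 2 \cdot 518400\right) + \frac{3}{101798}} = \sqrt{\left(108 + 1036800\right) + \frac{3}{101798}} = \sqrt{1036908 + \frac{3}{101798}} = \sqrt{\frac{105555160587}{101798}} = \frac{\sqrt{10745304237435426}}{101798}$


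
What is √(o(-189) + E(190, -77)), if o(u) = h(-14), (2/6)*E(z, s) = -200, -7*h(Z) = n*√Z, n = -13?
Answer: √(-29400 + 91*I*√14)/7 ≈ 0.14184 + 24.495*I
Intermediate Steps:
h(Z) = 13*√Z/7 (h(Z) = -(-13)*√Z/7 = 13*√Z/7)
E(z, s) = -600 (E(z, s) = 3*(-200) = -600)
o(u) = 13*I*√14/7 (o(u) = 13*√(-14)/7 = 13*(I*√14)/7 = 13*I*√14/7)
√(o(-189) + E(190, -77)) = √(13*I*√14/7 - 600) = √(-600 + 13*I*√14/7)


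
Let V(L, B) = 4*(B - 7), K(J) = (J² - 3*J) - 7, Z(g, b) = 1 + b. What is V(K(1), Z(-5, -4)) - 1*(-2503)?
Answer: 2463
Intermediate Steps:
K(J) = -7 + J² - 3*J
V(L, B) = -28 + 4*B (V(L, B) = 4*(-7 + B) = -28 + 4*B)
V(K(1), Z(-5, -4)) - 1*(-2503) = (-28 + 4*(1 - 4)) - 1*(-2503) = (-28 + 4*(-3)) + 2503 = (-28 - 12) + 2503 = -40 + 2503 = 2463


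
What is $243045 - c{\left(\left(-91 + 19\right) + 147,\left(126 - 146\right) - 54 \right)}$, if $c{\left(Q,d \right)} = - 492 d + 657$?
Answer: $205980$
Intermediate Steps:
$c{\left(Q,d \right)} = 657 - 492 d$
$243045 - c{\left(\left(-91 + 19\right) + 147,\left(126 - 146\right) - 54 \right)} = 243045 - \left(657 - 492 \left(\left(126 - 146\right) - 54\right)\right) = 243045 - \left(657 - 492 \left(-20 - 54\right)\right) = 243045 - \left(657 - -36408\right) = 243045 - \left(657 + 36408\right) = 243045 - 37065 = 205980$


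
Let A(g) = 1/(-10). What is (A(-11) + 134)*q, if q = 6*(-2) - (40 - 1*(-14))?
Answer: -44187/5 ≈ -8837.4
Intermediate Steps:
q = -66 (q = -12 - (40 + 14) = -12 - 1*54 = -12 - 54 = -66)
A(g) = -1/10
(A(-11) + 134)*q = (-1/10 + 134)*(-66) = (1339/10)*(-66) = -44187/5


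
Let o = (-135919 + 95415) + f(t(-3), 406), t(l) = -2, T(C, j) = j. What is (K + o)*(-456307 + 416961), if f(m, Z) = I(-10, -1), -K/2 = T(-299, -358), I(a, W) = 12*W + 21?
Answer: 1565144534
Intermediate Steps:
I(a, W) = 21 + 12*W
K = 716 (K = -2*(-358) = 716)
f(m, Z) = 9 (f(m, Z) = 21 + 12*(-1) = 21 - 12 = 9)
o = -40495 (o = (-135919 + 95415) + 9 = -40504 + 9 = -40495)
(K + o)*(-456307 + 416961) = (716 - 40495)*(-456307 + 416961) = -39779*(-39346) = 1565144534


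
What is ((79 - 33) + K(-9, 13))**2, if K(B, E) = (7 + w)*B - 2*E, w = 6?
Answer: 9409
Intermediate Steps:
K(B, E) = -2*E + 13*B (K(B, E) = (7 + 6)*B - 2*E = 13*B - 2*E = -2*E + 13*B)
((79 - 33) + K(-9, 13))**2 = ((79 - 33) + (-2*13 + 13*(-9)))**2 = (46 + (-26 - 117))**2 = (46 - 143)**2 = (-97)**2 = 9409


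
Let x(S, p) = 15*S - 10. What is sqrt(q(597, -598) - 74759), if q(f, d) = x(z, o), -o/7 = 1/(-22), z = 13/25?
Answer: 3*I*sqrt(207670)/5 ≈ 273.42*I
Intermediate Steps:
z = 13/25 (z = 13*(1/25) = 13/25 ≈ 0.52000)
o = 7/22 (o = -7/(-22) = -7*(-1/22) = 7/22 ≈ 0.31818)
x(S, p) = -10 + 15*S
q(f, d) = -11/5 (q(f, d) = -10 + 15*(13/25) = -10 + 39/5 = -11/5)
sqrt(q(597, -598) - 74759) = sqrt(-11/5 - 74759) = sqrt(-373806/5) = 3*I*sqrt(207670)/5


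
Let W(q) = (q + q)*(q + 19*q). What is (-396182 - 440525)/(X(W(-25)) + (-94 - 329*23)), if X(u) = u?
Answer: -836707/17339 ≈ -48.256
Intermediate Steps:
W(q) = 40*q² (W(q) = (2*q)*(20*q) = 40*q²)
(-396182 - 440525)/(X(W(-25)) + (-94 - 329*23)) = (-396182 - 440525)/(40*(-25)² + (-94 - 329*23)) = -836707/(40*625 + (-94 - 7567)) = -836707/(25000 - 7661) = -836707/17339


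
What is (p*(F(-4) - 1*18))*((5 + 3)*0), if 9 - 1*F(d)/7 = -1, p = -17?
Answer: 0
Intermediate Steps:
F(d) = 70 (F(d) = 63 - 7*(-1) = 63 + 7 = 70)
(p*(F(-4) - 1*18))*((5 + 3)*0) = (-17*(70 - 1*18))*((5 + 3)*0) = (-17*(70 - 18))*(8*0) = -17*52*0 = -884*0 = 0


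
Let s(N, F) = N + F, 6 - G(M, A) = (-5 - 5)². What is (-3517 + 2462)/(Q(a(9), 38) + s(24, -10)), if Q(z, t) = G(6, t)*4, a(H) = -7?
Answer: 1055/362 ≈ 2.9144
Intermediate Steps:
G(M, A) = -94 (G(M, A) = 6 - (-5 - 5)² = 6 - 1*(-10)² = 6 - 1*100 = 6 - 100 = -94)
Q(z, t) = -376 (Q(z, t) = -94*4 = -376)
s(N, F) = F + N
(-3517 + 2462)/(Q(a(9), 38) + s(24, -10)) = (-3517 + 2462)/(-376 + (-10 + 24)) = -1055/(-376 + 14) = -1055/(-362) = -1055*(-1/362) = 1055/362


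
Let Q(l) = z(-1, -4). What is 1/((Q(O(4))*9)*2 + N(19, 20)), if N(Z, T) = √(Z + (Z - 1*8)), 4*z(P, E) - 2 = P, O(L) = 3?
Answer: -6/13 + 4*√30/39 ≈ 0.10023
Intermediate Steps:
z(P, E) = ½ + P/4
Q(l) = ¼ (Q(l) = ½ + (¼)*(-1) = ½ - ¼ = ¼)
N(Z, T) = √(-8 + 2*Z) (N(Z, T) = √(Z + (Z - 8)) = √(Z + (-8 + Z)) = √(-8 + 2*Z))
1/((Q(O(4))*9)*2 + N(19, 20)) = 1/(((¼)*9)*2 + √(-8 + 2*19)) = 1/((9/4)*2 + √(-8 + 38)) = 1/(9/2 + √30)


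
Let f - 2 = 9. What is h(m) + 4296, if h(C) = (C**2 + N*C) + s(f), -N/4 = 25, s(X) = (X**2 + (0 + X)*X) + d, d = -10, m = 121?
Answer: 7069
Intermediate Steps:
f = 11 (f = 2 + 9 = 11)
s(X) = -10 + 2*X**2 (s(X) = (X**2 + (0 + X)*X) - 10 = (X**2 + X*X) - 10 = (X**2 + X**2) - 10 = 2*X**2 - 10 = -10 + 2*X**2)
N = -100 (N = -4*25 = -100)
h(C) = 232 + C**2 - 100*C (h(C) = (C**2 - 100*C) + (-10 + 2*11**2) = (C**2 - 100*C) + (-10 + 2*121) = (C**2 - 100*C) + (-10 + 242) = (C**2 - 100*C) + 232 = 232 + C**2 - 100*C)
h(m) + 4296 = (232 + 121**2 - 100*121) + 4296 = (232 + 14641 - 12100) + 4296 = 2773 + 4296 = 7069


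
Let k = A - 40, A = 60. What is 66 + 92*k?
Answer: 1906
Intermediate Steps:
k = 20 (k = 60 - 40 = 20)
66 + 92*k = 66 + 92*20 = 66 + 1840 = 1906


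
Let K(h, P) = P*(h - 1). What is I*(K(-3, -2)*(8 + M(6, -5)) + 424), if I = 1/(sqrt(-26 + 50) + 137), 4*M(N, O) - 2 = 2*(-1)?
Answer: 66856/18745 - 976*sqrt(6)/18745 ≈ 3.4391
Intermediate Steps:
K(h, P) = P*(-1 + h)
M(N, O) = 0 (M(N, O) = 1/2 + (2*(-1))/4 = 1/2 + (1/4)*(-2) = 1/2 - 1/2 = 0)
I = 1/(137 + 2*sqrt(6)) (I = 1/(sqrt(24) + 137) = 1/(2*sqrt(6) + 137) = 1/(137 + 2*sqrt(6)) ≈ 0.0070473)
I*(K(-3, -2)*(8 + M(6, -5)) + 424) = (137/18745 - 2*sqrt(6)/18745)*((-2*(-1 - 3))*(8 + 0) + 424) = (137/18745 - 2*sqrt(6)/18745)*(-2*(-4)*8 + 424) = (137/18745 - 2*sqrt(6)/18745)*(8*8 + 424) = (137/18745 - 2*sqrt(6)/18745)*(64 + 424) = (137/18745 - 2*sqrt(6)/18745)*488 = 66856/18745 - 976*sqrt(6)/18745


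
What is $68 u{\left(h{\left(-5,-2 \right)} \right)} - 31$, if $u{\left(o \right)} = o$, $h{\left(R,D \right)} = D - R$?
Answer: $173$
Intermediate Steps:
$68 u{\left(h{\left(-5,-2 \right)} \right)} - 31 = 68 \left(-2 - -5\right) - 31 = 68 \left(-2 + 5\right) - 31 = 68 \cdot 3 - 31 = 204 - 31 = 173$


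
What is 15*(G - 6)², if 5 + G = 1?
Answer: 1500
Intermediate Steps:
G = -4 (G = -5 + 1 = -4)
15*(G - 6)² = 15*(-4 - 6)² = 15*(-10)² = 15*100 = 1500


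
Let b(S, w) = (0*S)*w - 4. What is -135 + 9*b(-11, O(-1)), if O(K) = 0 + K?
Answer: -171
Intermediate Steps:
O(K) = K
b(S, w) = -4 (b(S, w) = 0*w - 4 = 0 - 4 = -4)
-135 + 9*b(-11, O(-1)) = -135 + 9*(-4) = -135 - 36 = -171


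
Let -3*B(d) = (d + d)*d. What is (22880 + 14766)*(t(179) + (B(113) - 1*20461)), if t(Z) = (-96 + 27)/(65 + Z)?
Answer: -399215708213/366 ≈ -1.0908e+9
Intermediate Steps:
t(Z) = -69/(65 + Z)
B(d) = -2*d²/3 (B(d) = -(d + d)*d/3 = -2*d*d/3 = -2*d²/3)
(22880 + 14766)*(t(179) + (B(113) - 1*20461)) = (22880 + 14766)*(-69/(65 + 179) + (-⅔*113² - 1*20461)) = 37646*(-69/244 + (-⅔*12769 - 20461)) = 37646*(-69*1/244 + (-25538/3 - 20461)) = 37646*(-69/244 - 86921/3) = 37646*(-21208931/732) = -399215708213/366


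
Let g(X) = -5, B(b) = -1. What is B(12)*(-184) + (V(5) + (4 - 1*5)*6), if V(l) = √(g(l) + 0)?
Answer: 178 + I*√5 ≈ 178.0 + 2.2361*I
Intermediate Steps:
V(l) = I*√5 (V(l) = √(-5 + 0) = √(-5) = I*√5)
B(12)*(-184) + (V(5) + (4 - 1*5)*6) = -1*(-184) + (I*√5 + (4 - 1*5)*6) = 184 + (I*√5 + (4 - 5)*6) = 184 + (I*√5 - 1*6) = 184 + (I*√5 - 6) = 184 + (-6 + I*√5) = 178 + I*√5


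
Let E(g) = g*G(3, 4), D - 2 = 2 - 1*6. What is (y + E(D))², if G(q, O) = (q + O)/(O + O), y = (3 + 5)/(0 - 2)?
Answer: 529/16 ≈ 33.063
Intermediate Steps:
y = -4 (y = 8/(-2) = 8*(-½) = -4)
G(q, O) = (O + q)/(2*O) (G(q, O) = (O + q)/((2*O)) = (O + q)*(1/(2*O)) = (O + q)/(2*O))
D = -2 (D = 2 + (2 - 1*6) = 2 + (2 - 6) = 2 - 4 = -2)
E(g) = 7*g/8 (E(g) = g*((½)*(4 + 3)/4) = g*((½)*(¼)*7) = g*(7/8) = 7*g/8)
(y + E(D))² = (-4 + (7/8)*(-2))² = (-4 - 7/4)² = (-23/4)² = 529/16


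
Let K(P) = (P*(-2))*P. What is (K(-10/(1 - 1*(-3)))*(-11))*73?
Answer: 20075/2 ≈ 10038.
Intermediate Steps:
K(P) = -2*P**2 (K(P) = (-2*P)*P = -2*P**2)
(K(-10/(1 - 1*(-3)))*(-11))*73 = (-2*100/(1 - 1*(-3))**2*(-11))*73 = (-2*100/(1 + 3)**2*(-11))*73 = (-2*(-10/4)**2*(-11))*73 = (-2*(-10*1/4)**2*(-11))*73 = (-2*(-5/2)**2*(-11))*73 = (-2*25/4*(-11))*73 = -25/2*(-11)*73 = (275/2)*73 = 20075/2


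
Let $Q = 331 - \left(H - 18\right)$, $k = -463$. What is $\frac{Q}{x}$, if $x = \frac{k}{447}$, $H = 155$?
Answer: $- \frac{86718}{463} \approx -187.3$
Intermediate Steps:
$x = - \frac{463}{447} \approx -1.0358$
$Q = 194$ ($Q = 331 - \left(155 - 18\right) = 331 - 137 = 194$)
$\frac{Q}{x} = \frac{194}{- \frac{463}{447}} = 194 \left(- \frac{447}{463}\right) = - \frac{86718}{463}$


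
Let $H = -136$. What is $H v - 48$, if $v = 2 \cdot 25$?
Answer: $-6848$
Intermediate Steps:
$v = 50$
$H v - 48 = \left(-136\right) 50 - 48 = -6800 - 48 = -6848$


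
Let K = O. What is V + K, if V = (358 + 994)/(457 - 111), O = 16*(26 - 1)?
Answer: 69876/173 ≈ 403.91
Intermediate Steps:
O = 400 (O = 16*25 = 400)
V = 676/173 (V = 1352/346 = 1352*(1/346) = 676/173 ≈ 3.9075)
K = 400
V + K = 676/173 + 400 = 69876/173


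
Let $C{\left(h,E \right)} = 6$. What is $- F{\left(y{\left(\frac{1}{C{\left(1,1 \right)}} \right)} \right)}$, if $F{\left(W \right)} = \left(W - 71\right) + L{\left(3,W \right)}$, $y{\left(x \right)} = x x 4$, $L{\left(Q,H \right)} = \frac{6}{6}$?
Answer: $\frac{629}{9} \approx 69.889$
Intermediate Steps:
$L{\left(Q,H \right)} = 1$ ($L{\left(Q,H \right)} = 6 \cdot \frac{1}{6} = 1$)
$y{\left(x \right)} = 4 x^{2}$ ($y{\left(x \right)} = x^{2} \cdot 4 = 4 x^{2}$)
$F{\left(W \right)} = -70 + W$ ($F{\left(W \right)} = \left(W - 71\right) + 1 = \left(-71 + W\right) + 1 = -70 + W$)
$- F{\left(y{\left(\frac{1}{C{\left(1,1 \right)}} \right)} \right)} = - (-70 + 4 \left(\frac{1}{6}\right)^{2}) = - (-70 + \frac{4}{36}) = - (-70 + 4 \cdot \frac{1}{36}) = - (-70 + \frac{1}{9}) = \left(-1\right) \left(- \frac{629}{9}\right) = \frac{629}{9}$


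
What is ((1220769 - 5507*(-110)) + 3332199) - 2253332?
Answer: 2905406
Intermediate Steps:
((1220769 - 5507*(-110)) + 3332199) - 2253332 = ((1220769 - 1*(-605770)) + 3332199) - 2253332 = ((1220769 + 605770) + 3332199) - 2253332 = (1826539 + 3332199) - 2253332 = 5158738 - 2253332 = 2905406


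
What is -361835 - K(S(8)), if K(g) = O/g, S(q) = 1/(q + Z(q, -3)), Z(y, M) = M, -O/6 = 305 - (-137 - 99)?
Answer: -345605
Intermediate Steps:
O = -3246 (O = -6*(305 - (-137 - 99)) = -6*(305 - 1*(-236)) = -6*(305 + 236) = -6*541 = -3246)
S(q) = 1/(-3 + q) (S(q) = 1/(q - 3) = 1/(-3 + q))
K(g) = -3246/g
-361835 - K(S(8)) = -361835 - (-3246)/(1/(-3 + 8)) = -361835 - (-3246)/(1/5) = -361835 - (-3246)/1/5 = -361835 - (-3246)*5 = -361835 - 1*(-16230) = -361835 + 16230 = -345605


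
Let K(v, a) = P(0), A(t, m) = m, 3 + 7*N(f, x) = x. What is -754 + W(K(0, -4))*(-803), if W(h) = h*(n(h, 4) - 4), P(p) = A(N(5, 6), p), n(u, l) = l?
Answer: -754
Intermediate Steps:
N(f, x) = -3/7 + x/7
P(p) = p
K(v, a) = 0
W(h) = 0 (W(h) = h*(4 - 4) = h*0 = 0)
-754 + W(K(0, -4))*(-803) = -754 + 0*(-803) = -754 + 0 = -754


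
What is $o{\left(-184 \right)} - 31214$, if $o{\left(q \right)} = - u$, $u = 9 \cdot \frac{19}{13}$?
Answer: $- \frac{405953}{13} \approx -31227.0$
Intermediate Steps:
$u = \frac{171}{13}$ ($u = 9 \cdot 19 \cdot \frac{1}{13} = 9 \cdot \frac{19}{13} = \frac{171}{13} \approx 13.154$)
$o{\left(q \right)} = - \frac{171}{13}$ ($o{\left(q \right)} = \left(-1\right) \frac{171}{13} = - \frac{171}{13}$)
$o{\left(-184 \right)} - 31214 = - \frac{171}{13} - 31214 = - \frac{405953}{13}$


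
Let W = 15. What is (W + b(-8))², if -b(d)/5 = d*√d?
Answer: -12575 + 2400*I*√2 ≈ -12575.0 + 3394.1*I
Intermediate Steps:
b(d) = -5*d^(3/2) (b(d) = -5*d*√d = -5*d^(3/2))
(W + b(-8))² = (15 - (-80)*I*√2)² = (15 + 80*I*√2)²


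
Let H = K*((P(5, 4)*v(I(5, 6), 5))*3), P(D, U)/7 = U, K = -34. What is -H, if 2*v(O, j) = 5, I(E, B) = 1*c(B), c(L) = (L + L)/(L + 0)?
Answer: 7140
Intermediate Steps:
c(L) = 2 (c(L) = (2*L)/L = 2)
I(E, B) = 2 (I(E, B) = 1*2 = 2)
v(O, j) = 5/2 (v(O, j) = (½)*5 = 5/2)
P(D, U) = 7*U
H = -7140 (H = -34*(7*4)*(5/2)*3 = -34*28*(5/2)*3 = -2380*3 = -34*210 = -7140)
-H = -1*(-7140) = 7140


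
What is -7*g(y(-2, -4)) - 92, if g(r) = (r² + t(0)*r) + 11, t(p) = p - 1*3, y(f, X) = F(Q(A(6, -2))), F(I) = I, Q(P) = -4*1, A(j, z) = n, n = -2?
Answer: -365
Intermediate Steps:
A(j, z) = -2
Q(P) = -4
y(f, X) = -4
t(p) = -3 + p (t(p) = p - 3 = -3 + p)
g(r) = 11 + r² - 3*r (g(r) = (r² + (-3 + 0)*r) + 11 = (r² - 3*r) + 11 = 11 + r² - 3*r)
-7*g(y(-2, -4)) - 92 = -7*(11 + (-4)² - 3*(-4)) - 92 = -7*(11 + 16 + 12) - 92 = -7*39 - 92 = -273 - 92 = -365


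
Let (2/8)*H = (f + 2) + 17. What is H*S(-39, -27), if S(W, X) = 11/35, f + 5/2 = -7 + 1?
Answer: 66/5 ≈ 13.200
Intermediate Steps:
f = -17/2 (f = -5/2 + (-7 + 1) = -5/2 - 6 = -17/2 ≈ -8.5000)
S(W, X) = 11/35 (S(W, X) = 11*(1/35) = 11/35)
H = 42 (H = 4*((-17/2 + 2) + 17) = 4*(-13/2 + 17) = 4*(21/2) = 42)
H*S(-39, -27) = 42*(11/35) = 66/5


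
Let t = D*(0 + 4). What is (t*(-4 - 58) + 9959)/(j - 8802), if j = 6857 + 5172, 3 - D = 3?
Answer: 9959/3227 ≈ 3.0861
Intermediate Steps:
D = 0 (D = 3 - 1*3 = 3 - 3 = 0)
t = 0 (t = 0*(0 + 4) = 0*4 = 0)
j = 12029
(t*(-4 - 58) + 9959)/(j - 8802) = (0*(-4 - 58) + 9959)/(12029 - 8802) = (0*(-62) + 9959)/3227 = (0 + 9959)*(1/3227) = 9959*(1/3227) = 9959/3227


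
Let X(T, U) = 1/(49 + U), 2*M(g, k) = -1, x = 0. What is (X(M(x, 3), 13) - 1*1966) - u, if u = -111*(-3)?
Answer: -142537/62 ≈ -2299.0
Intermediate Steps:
M(g, k) = -½ (M(g, k) = (½)*(-1) = -½)
u = 333
(X(M(x, 3), 13) - 1*1966) - u = (1/(49 + 13) - 1*1966) - 1*333 = (1/62 - 1966) - 333 = -121891/62 - 333 = -142537/62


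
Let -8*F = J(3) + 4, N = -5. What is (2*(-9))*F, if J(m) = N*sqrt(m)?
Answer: 9 - 45*sqrt(3)/4 ≈ -10.486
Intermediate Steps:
J(m) = -5*sqrt(m)
F = -1/2 + 5*sqrt(3)/8 (F = -(-5*sqrt(3) + 4)/8 = -(4 - 5*sqrt(3))/8 = -1/2 + 5*sqrt(3)/8 ≈ 0.58253)
(2*(-9))*F = (2*(-9))*(-1/2 + 5*sqrt(3)/8) = -18*(-1/2 + 5*sqrt(3)/8) = 9 - 45*sqrt(3)/4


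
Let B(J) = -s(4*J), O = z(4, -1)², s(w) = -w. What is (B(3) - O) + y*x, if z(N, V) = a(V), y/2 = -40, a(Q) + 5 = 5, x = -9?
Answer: 732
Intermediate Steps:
a(Q) = 0 (a(Q) = -5 + 5 = 0)
y = -80 (y = 2*(-40) = -80)
z(N, V) = 0
O = 0 (O = 0² = 0)
B(J) = 4*J (B(J) = -(-1)*4*J = -(-4)*J = 4*J)
(B(3) - O) + y*x = (4*3 - 1*0) - 80*(-9) = (12 + 0) + 720 = 12 + 720 = 732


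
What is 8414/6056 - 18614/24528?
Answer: 5853263/9283848 ≈ 0.63048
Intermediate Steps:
8414/6056 - 18614/24528 = 8414*(1/6056) - 18614*1/24528 = 4207/3028 - 9307/12264 = 5853263/9283848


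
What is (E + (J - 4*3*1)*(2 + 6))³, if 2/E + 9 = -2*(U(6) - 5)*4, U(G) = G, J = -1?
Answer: -5545233000/4913 ≈ -1.1287e+6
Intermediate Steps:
E = -2/17 (E = 2/(-9 - 2*(6 - 5)*4) = 2/(-9 - 2*4) = 2/(-9 - 8) = 2/(-17) = 2*(-1/17) = -2/17 ≈ -0.11765)
(E + (J - 4*3*1)*(2 + 6))³ = (-2/17 + (-1 - 4*3*1)*(2 + 6))³ = (-2/17 + (-1 - 12*1)*8)³ = (-2/17 + (-1 - 12)*8)³ = (-2/17 - 13*8)³ = (-2/17 - 104)³ = (-1770/17)³ = -5545233000/4913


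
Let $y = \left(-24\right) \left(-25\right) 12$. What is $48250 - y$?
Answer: $41050$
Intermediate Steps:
$y = 7200$ ($y = 600 \cdot 12 = 7200$)
$48250 - y = 48250 - 7200 = 41050$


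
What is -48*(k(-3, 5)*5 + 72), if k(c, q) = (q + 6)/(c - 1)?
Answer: -2796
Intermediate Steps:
k(c, q) = (6 + q)/(-1 + c)
-48*(k(-3, 5)*5 + 72) = -48*(((6 + 5)/(-1 - 3))*5 + 72) = -48*((11/(-4))*5 + 72) = -48*(-¼*11*5 + 72) = -48*(-11/4*5 + 72) = -48*(-55/4 + 72) = -48*233/4 = -2796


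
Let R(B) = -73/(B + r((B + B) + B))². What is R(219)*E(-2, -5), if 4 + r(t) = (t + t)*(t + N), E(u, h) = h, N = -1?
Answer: 365/743387115601 ≈ 4.9100e-10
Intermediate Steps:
r(t) = -4 + 2*t*(-1 + t) (r(t) = -4 + (t + t)*(t - 1) = -4 + (2*t)*(-1 + t) = -4 + 2*t*(-1 + t))
R(B) = -73/(-4 - 5*B + 18*B²)² (R(B) = -73/(B + (-4 - 2*((B + B) + B) + 2*((B + B) + B)²))² = -73/(B + (-4 - 2*(2*B + B) + 2*(2*B + B)²))² = -73/(B + (-4 - 6*B + 2*(3*B)²))² = -73/(B + (-4 - 6*B + 2*(9*B²)))² = -73/(B + (-4 - 6*B + 18*B²))² = -73/(-4 - 5*B + 18*B²)²)
R(219)*E(-2, -5) = -73/(4 - 18*219² + 5*219)²*(-5) = -73/(4 - 18*47961 + 1095)²*(-5) = -73/(4 - 863298 + 1095)²*(-5) = -73/(-862199)²*(-5) = -73*1/743387115601*(-5) = -73/743387115601*(-5) = 365/743387115601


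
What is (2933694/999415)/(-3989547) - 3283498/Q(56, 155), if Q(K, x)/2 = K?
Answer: -727333682723403401/24809326048920 ≈ -29317.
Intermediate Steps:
Q(K, x) = 2*K
(2933694/999415)/(-3989547) - 3283498/Q(56, 155) = (2933694/999415)/(-3989547) - 3283498/(2*56) = (2933694*(1/999415))*(-1/3989547) - 3283498/112 = (2933694/999415)*(-1/3989547) - 3283498*1/112 = -325966/443023679445 - 1641749/56 = -727333682723403401/24809326048920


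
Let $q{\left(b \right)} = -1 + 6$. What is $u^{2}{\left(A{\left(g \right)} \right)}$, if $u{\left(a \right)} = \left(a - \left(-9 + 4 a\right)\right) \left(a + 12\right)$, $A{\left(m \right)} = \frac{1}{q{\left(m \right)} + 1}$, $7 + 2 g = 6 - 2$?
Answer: $\frac{1540081}{144} \approx 10695.0$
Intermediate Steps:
$q{\left(b \right)} = 5$
$g = - \frac{3}{2}$ ($g = - \frac{7}{2} + \frac{6 - 2}{2} = - \frac{7}{2} + \frac{1}{2} \cdot 4 = - \frac{7}{2} + 2 = - \frac{3}{2} \approx -1.5$)
$A{\left(m \right)} = \frac{1}{6}$ ($A{\left(m \right)} = \frac{1}{5 + 1} = \frac{1}{6}$)
$u{\left(a \right)} = \left(9 - 3 a\right) \left(12 + a\right)$ ($u{\left(a \right)} = \left(a - \left(-9 + 4 a\right)\right) \left(12 + a\right) = \left(9 - 3 a\right) \left(12 + a\right)$)
$u^{2}{\left(A{\left(g \right)} \right)} = \left(108 - \frac{9}{2} - \frac{3}{36}\right)^{2} = \left(108 - \frac{9}{2} - \frac{1}{12}\right)^{2} = \left(\frac{1241}{12}\right)^{2} = \frac{1540081}{144}$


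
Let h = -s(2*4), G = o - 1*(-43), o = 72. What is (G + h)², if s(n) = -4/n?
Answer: 53361/4 ≈ 13340.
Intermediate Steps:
G = 115 (G = 72 - 1*(-43) = 72 + 43 = 115)
h = ½ (h = -(-4)/(2*4) = -(-4)/8 = -1*(-½) = ½ ≈ 0.50000)
(G + h)² = (115 + ½)² = (231/2)² = 53361/4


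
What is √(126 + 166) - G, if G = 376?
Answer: -376 + 2*√73 ≈ -358.91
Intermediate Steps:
√(126 + 166) - G = √(126 + 166) - 1*376 = √292 - 376 = 2*√73 - 376 = -376 + 2*√73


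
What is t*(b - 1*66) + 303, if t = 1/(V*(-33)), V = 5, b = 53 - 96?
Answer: 50104/165 ≈ 303.66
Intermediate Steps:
b = -43
t = -1/165 (t = 1/(5*(-33)) = 1/(-165) = -1/165 ≈ -0.0060606)
t*(b - 1*66) + 303 = -(-43 - 1*66)/165 + 303 = -(-43 - 66)/165 + 303 = -1/165*(-109) + 303 = 109/165 + 303 = 50104/165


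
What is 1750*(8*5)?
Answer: 70000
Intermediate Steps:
1750*(8*5) = 1750*40 = 70000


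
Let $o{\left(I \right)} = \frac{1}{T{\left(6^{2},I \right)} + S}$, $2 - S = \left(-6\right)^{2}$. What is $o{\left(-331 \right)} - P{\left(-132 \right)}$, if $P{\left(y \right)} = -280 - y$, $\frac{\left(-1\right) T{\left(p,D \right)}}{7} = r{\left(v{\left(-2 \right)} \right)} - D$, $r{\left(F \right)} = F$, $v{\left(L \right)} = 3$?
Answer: $\frac{351055}{2372} \approx 148.0$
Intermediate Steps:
$S = -34$ ($S = 2 - \left(-6\right)^{2} = 2 - 36 = -34$)
$T{\left(p,D \right)} = -21 + 7 D$ ($T{\left(p,D \right)} = - 7 \left(3 - D\right) = -21 + 7 D$)
$o{\left(I \right)} = \frac{1}{-55 + 7 I}$ ($o{\left(I \right)} = \frac{1}{\left(-21 + 7 I\right) - 34} = \frac{1}{-55 + 7 I}$)
$o{\left(-331 \right)} - P{\left(-132 \right)} = \frac{1}{-55 + 7 \left(-331\right)} - \left(-280 - -132\right) = \frac{1}{-55 - 2317} - \left(-280 + 132\right) = \frac{1}{-2372} - -148 = - \frac{1}{2372} + 148 = \frac{351055}{2372}$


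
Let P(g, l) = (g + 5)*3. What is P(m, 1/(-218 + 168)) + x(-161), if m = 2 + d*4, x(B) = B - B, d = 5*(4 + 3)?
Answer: 441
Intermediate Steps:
d = 35 (d = 5*7 = 35)
x(B) = 0
m = 142 (m = 2 + 35*4 = 2 + 140 = 142)
P(g, l) = 15 + 3*g (P(g, l) = (5 + g)*3 = 15 + 3*g)
P(m, 1/(-218 + 168)) + x(-161) = (15 + 3*142) + 0 = (15 + 426) + 0 = 441 + 0 = 441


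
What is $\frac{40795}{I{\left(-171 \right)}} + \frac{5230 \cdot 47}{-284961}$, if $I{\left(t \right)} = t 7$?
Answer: $- \frac{84533465}{2419137} \approx -34.944$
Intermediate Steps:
$I{\left(t \right)} = 7 t$
$\frac{40795}{I{\left(-171 \right)}} + \frac{5230 \cdot 47}{-284961} = \frac{40795}{7 \left(-171\right)} + \frac{5230 \cdot 47}{-284961} = \frac{40795}{-1197} + 245810 \left(- \frac{1}{284961}\right) = 40795 \left(- \frac{1}{1197}\right) - \frac{5230}{6063} = - \frac{40795}{1197} - \frac{5230}{6063} = - \frac{84533465}{2419137}$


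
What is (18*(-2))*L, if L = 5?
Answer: -180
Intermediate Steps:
(18*(-2))*L = (18*(-2))*5 = -36*5 = -180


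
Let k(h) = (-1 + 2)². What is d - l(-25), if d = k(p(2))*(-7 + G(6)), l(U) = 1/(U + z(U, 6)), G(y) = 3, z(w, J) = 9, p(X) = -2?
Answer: -63/16 ≈ -3.9375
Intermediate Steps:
k(h) = 1 (k(h) = 1² = 1)
l(U) = 1/(9 + U) (l(U) = 1/(U + 9) = 1/(9 + U))
d = -4 (d = 1*(-7 + 3) = 1*(-4) = -4)
d - l(-25) = -4 - 1/(9 - 25) = -4 - 1/(-16) = -4 - 1*(-1/16) = -4 + 1/16 = -63/16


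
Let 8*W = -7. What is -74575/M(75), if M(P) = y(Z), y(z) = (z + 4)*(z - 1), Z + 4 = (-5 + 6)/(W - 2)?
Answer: -39450175/984 ≈ -40092.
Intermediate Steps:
W = -7/8 (W = (⅛)*(-7) = -7/8 ≈ -0.87500)
Z = -100/23 (Z = -4 + (-5 + 6)/(-7/8 - 2) = -4 + 1/(-23/8) = -4 + 1*(-8/23) = -4 - 8/23 = -100/23 ≈ -4.3478)
y(z) = (-1 + z)*(4 + z) (y(z) = (4 + z)*(-1 + z) = (-1 + z)*(4 + z))
M(P) = 984/529 (M(P) = -4 + (-100/23)² + 3*(-100/23) = -4 + 10000/529 - 300/23 = 984/529)
-74575/M(75) = -74575/984/529 = -74575*529/984 = -39450175/984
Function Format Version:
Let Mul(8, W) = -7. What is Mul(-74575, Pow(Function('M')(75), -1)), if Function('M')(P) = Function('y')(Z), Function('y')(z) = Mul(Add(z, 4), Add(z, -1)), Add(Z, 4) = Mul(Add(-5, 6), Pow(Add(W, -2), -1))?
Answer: Rational(-39450175, 984) ≈ -40092.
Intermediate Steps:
W = Rational(-7, 8) (W = Mul(Rational(1, 8), -7) = Rational(-7, 8) ≈ -0.87500)
Z = Rational(-100, 23) (Z = Add(-4, Mul(Add(-5, 6), Pow(Add(Rational(-7, 8), -2), -1))) = Add(-4, Mul(1, Pow(Rational(-23, 8), -1))) = Add(-4, Mul(1, Rational(-8, 23))) = Add(-4, Rational(-8, 23)) = Rational(-100, 23) ≈ -4.3478)
Function('y')(z) = Mul(Add(-1, z), Add(4, z)) (Function('y')(z) = Mul(Add(4, z), Add(-1, z)) = Mul(Add(-1, z), Add(4, z)))
Function('M')(P) = Rational(984, 529) (Function('M')(P) = Add(-4, Pow(Rational(-100, 23), 2), Mul(3, Rational(-100, 23))) = Add(-4, Rational(10000, 529), Rational(-300, 23)) = Rational(984, 529))
Mul(-74575, Pow(Function('M')(75), -1)) = Mul(-74575, Pow(Rational(984, 529), -1)) = Mul(-74575, Rational(529, 984)) = Rational(-39450175, 984)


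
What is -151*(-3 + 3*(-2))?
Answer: 1359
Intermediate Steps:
-151*(-3 + 3*(-2)) = -151*(-3 - 6) = -151*(-9) = 1359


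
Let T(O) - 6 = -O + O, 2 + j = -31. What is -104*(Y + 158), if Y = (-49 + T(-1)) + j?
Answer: -8528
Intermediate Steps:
j = -33 (j = -2 - 31 = -33)
T(O) = 6 (T(O) = 6 + (-O + O) = 6 + 0 = 6)
Y = -76 (Y = (-49 + 6) - 33 = -43 - 33 = -76)
-104*(Y + 158) = -104*(-76 + 158) = -104*82 = -8528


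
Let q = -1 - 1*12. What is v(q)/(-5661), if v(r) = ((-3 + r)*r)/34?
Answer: -104/96237 ≈ -0.0010807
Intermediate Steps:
q = -13 (q = -1 - 12 = -13)
v(r) = r*(-3 + r)/34 (v(r) = (r*(-3 + r))*(1/34) = r*(-3 + r)/34)
v(q)/(-5661) = ((1/34)*(-13)*(-3 - 13))/(-5661) = ((1/34)*(-13)*(-16))*(-1/5661) = (104/17)*(-1/5661) = -104/96237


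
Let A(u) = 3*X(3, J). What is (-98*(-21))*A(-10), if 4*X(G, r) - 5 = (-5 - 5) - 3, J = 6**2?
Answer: -12348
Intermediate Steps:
J = 36
X(G, r) = -2 (X(G, r) = 5/4 + ((-5 - 5) - 3)/4 = 5/4 + (-10 - 3)/4 = 5/4 + (1/4)*(-13) = 5/4 - 13/4 = -2)
A(u) = -6 (A(u) = 3*(-2) = -6)
(-98*(-21))*A(-10) = -98*(-21)*(-6) = 2058*(-6) = -12348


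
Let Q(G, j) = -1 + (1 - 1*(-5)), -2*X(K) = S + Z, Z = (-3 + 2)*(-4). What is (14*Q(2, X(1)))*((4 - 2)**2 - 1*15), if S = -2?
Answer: -770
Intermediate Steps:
Z = 4 (Z = -1*(-4) = 4)
X(K) = -1 (X(K) = -(-2 + 4)/2 = -1/2*2 = -1)
Q(G, j) = 5 (Q(G, j) = -1 + (1 + 5) = -1 + 6 = 5)
(14*Q(2, X(1)))*((4 - 2)**2 - 1*15) = (14*5)*((4 - 2)**2 - 1*15) = 70*(2**2 - 15) = 70*(4 - 15) = 70*(-11) = -770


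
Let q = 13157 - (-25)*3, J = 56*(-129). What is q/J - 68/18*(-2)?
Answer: 15506/2709 ≈ 5.7239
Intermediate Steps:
J = -7224
q = 13232 (q = 13157 - 1*(-75) = 13157 + 75 = 13232)
q/J - 68/18*(-2) = 13232/(-7224) - 68/18*(-2) = 13232*(-1/7224) - 68/18*(-2) = -1654/903 - 2*17/9*(-2) = -1654/903 - 34/9*(-2) = -1654/903 + 68/9 = 15506/2709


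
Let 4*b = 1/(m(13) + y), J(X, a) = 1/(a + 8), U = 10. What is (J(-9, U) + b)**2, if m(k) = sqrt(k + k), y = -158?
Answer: 1173896111/402993690912 - 24227*sqrt(26)/22388538384 ≈ 0.0029074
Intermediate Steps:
m(k) = sqrt(2)*sqrt(k) (m(k) = sqrt(2*k) = sqrt(2)*sqrt(k))
J(X, a) = 1/(8 + a)
b = 1/(4*(-158 + sqrt(26))) (b = 1/(4*(sqrt(2)*sqrt(13) - 158)) = 1/(4*(sqrt(26) - 158)) = 1/(4*(-158 + sqrt(26))) ≈ -0.0016350)
(J(-9, U) + b)**2 = (1/(8 + 10) + (-79/49876 - sqrt(26)/99752))**2 = (1/18 + (-79/49876 - sqrt(26)/99752))**2 = (24227/448884 - sqrt(26)/99752)**2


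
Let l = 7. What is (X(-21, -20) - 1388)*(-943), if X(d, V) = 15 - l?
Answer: 1301340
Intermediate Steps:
X(d, V) = 8 (X(d, V) = 15 - 1*7 = 15 - 7 = 8)
(X(-21, -20) - 1388)*(-943) = (8 - 1388)*(-943) = -1380*(-943) = 1301340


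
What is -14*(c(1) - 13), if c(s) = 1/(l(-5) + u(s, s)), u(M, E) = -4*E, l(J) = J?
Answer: 1652/9 ≈ 183.56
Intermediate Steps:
c(s) = 1/(-5 - 4*s)
-14*(c(1) - 13) = -14*(-1/(5 + 4*1) - 13) = -14*(-1/(5 + 4) - 13) = -14*(-1/9 - 13) = -14*(-118/9) = 1652/9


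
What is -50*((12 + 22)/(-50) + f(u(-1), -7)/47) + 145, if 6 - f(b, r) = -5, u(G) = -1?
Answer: 7863/47 ≈ 167.30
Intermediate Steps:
f(b, r) = 11 (f(b, r) = 6 - 1*(-5) = 6 + 5 = 11)
-50*((12 + 22)/(-50) + f(u(-1), -7)/47) + 145 = -50*((12 + 22)/(-50) + 11/47) + 145 = -50*(34*(-1/50) + 11*(1/47)) + 145 = -50*(-17/25 + 11/47) + 145 = -50*(-524/1175) + 145 = 1048/47 + 145 = 7863/47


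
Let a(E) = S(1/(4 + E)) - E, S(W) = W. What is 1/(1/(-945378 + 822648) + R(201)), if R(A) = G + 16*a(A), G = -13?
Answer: -1006386/3249541855 ≈ -0.00030970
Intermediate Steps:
a(E) = 1/(4 + E) - E
R(A) = -13 + 16*(1 - A*(4 + A))/(4 + A) (R(A) = -13 + 16*((1 - A*(4 + A))/(4 + A)) = -13 + 16*(1 - A*(4 + A))/(4 + A))
1/(1/(-945378 + 822648) + R(201)) = 1/(1/(-945378 + 822648) + (-36 - 77*201 - 16*201**2)/(4 + 201)) = 1/(1/(-122730) + (-36 - 15477 - 16*40401)/205) = 1/(-1/122730 + (-36 - 15477 - 646416)/205) = 1/(-1/122730 + (1/205)*(-661929)) = 1/(-1/122730 - 661929/205) = 1/(-3249541855/1006386) = -1006386/3249541855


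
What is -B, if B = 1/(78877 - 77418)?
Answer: -1/1459 ≈ -0.00068540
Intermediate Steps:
B = 1/1459 ≈ 0.00068540
-B = -1*1/1459 = -1/1459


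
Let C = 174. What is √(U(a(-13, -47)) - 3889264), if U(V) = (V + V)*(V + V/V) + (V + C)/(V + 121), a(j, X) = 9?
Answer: I*√65725495810/130 ≈ 1972.1*I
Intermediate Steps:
U(V) = (174 + V)/(121 + V) + 2*V*(1 + V) (U(V) = (V + V)*(V + V/V) + (V + 174)/(V + 121) = (2*V)*(V + 1) + (174 + V)/(121 + V) = (2*V)*(1 + V) + (174 + V)/(121 + V) = 2*V*(1 + V) + (174 + V)/(121 + V) = (174 + V)/(121 + V) + 2*V*(1 + V))
√(U(a(-13, -47)) - 3889264) = √((174 + 2*9³ + 243*9 + 244*9²)/(121 + 9) - 3889264) = √((174 + 2*729 + 2187 + 244*81)/130 - 3889264) = √((174 + 1458 + 2187 + 19764)/130 - 3889264) = √((1/130)*23583 - 3889264) = √(23583/130 - 3889264) = √(-505580737/130) = I*√65725495810/130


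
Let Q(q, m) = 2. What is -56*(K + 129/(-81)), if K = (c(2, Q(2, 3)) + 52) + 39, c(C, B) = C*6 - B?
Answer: -150304/27 ≈ -5566.8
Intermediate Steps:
c(C, B) = -B + 6*C (c(C, B) = 6*C - B = -B + 6*C)
K = 101 (K = ((-1*2 + 6*2) + 52) + 39 = ((-2 + 12) + 52) + 39 = (10 + 52) + 39 = 62 + 39 = 101)
-56*(K + 129/(-81)) = -56*(101 + 129/(-81)) = -56*(101 + 129*(-1/81)) = -56*(101 - 43/27) = -56*2684/27 = -150304/27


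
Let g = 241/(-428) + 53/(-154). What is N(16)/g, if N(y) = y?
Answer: -527296/29899 ≈ -17.636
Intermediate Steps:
g = -29899/32956 (g = 241*(-1/428) + 53*(-1/154) = -241/428 - 53/154 = -29899/32956 ≈ -0.90724)
N(16)/g = 16/(-29899/32956) = 16*(-32956/29899) = -527296/29899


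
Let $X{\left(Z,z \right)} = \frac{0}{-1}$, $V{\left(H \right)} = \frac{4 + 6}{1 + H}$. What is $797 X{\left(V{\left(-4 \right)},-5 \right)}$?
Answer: $0$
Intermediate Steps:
$V{\left(H \right)} = \frac{10}{1 + H}$
$X{\left(Z,z \right)} = 0$ ($X{\left(Z,z \right)} = 0 \left(-1\right) = 0$)
$797 X{\left(V{\left(-4 \right)},-5 \right)} = 797 \cdot 0 = 0$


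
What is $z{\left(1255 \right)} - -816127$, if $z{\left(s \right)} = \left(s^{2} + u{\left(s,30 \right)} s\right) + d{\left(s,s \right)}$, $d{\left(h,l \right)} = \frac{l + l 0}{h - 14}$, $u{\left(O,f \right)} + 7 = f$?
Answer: $\frac{3003242352}{1241} \approx 2.42 \cdot 10^{6}$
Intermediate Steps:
$u{\left(O,f \right)} = -7 + f$
$d{\left(h,l \right)} = \frac{l}{-14 + h}$ ($d{\left(h,l \right)} = \frac{l + 0}{-14 + h} = \frac{l}{-14 + h}$)
$z{\left(s \right)} = s^{2} + 23 s + \frac{s}{-14 + s}$ ($z{\left(s \right)} = \left(s^{2} + \left(-7 + 30\right) s\right) + \frac{s}{-14 + s} = \left(s^{2} + 23 s\right) + \frac{s}{-14 + s} = s^{2} + 23 s + \frac{s}{-14 + s}$)
$z{\left(1255 \right)} - -816127 = \frac{1255 \left(1 + \left(-14 + 1255\right) \left(23 + 1255\right)\right)}{-14 + 1255} - -816127 = \frac{1255 \left(1 + 1241 \cdot 1278\right)}{1241} + 816127 = 1255 \cdot \frac{1}{1241} \left(1 + 1585998\right) + 816127 = 1255 \cdot \frac{1}{1241} \cdot 1585999 + 816127 = \frac{1990428745}{1241} + 816127 = \frac{3003242352}{1241}$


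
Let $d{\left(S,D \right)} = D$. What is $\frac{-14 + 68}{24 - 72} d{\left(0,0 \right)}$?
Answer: $0$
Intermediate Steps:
$\frac{-14 + 68}{24 - 72} d{\left(0,0 \right)} = \frac{-14 + 68}{24 - 72} \cdot 0 = \frac{54}{-48} \cdot 0 = 54 \left(- \frac{1}{48}\right) 0 = \left(- \frac{9}{8}\right) 0 = 0$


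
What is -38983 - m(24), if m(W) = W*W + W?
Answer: -39583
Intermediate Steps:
m(W) = W + W² (m(W) = W² + W = W + W²)
-38983 - m(24) = -38983 - 24*(1 + 24) = -38983 - 24*25 = -38983 - 1*600 = -38983 - 600 = -39583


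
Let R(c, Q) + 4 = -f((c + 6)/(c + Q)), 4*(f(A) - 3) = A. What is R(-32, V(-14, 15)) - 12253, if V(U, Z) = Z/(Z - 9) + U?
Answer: -1066633/87 ≈ -12260.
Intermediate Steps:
f(A) = 3 + A/4
V(U, Z) = U + Z/(-9 + Z) (V(U, Z) = Z/(-9 + Z) + U = U + Z/(-9 + Z))
R(c, Q) = -7 - (6 + c)/(4*(Q + c)) (R(c, Q) = -4 - (3 + ((c + 6)/(c + Q))/4) = -4 - (3 + ((6 + c)/(Q + c))/4) = -4 - (3 + (6 + c)/(4*(Q + c))) = -4 + (-3 - (6 + c)/(4*(Q + c))) = -7 - (6 + c)/(4*(Q + c)))
R(-32, V(-14, 15)) - 12253 = (-6 - 29*(-32) - 28*(15 - 9*(-14) - 14*15)/(-9 + 15))/(4*((15 - 9*(-14) - 14*15)/(-9 + 15) - 32)) - 12253 = (-6 + 928 - 28*(15 + 126 - 210)/6)/(4*((15 + 126 - 210)/6 - 32)) - 12253 = (-6 + 928 - 14*(-69)/3)/(4*((⅙)*(-69) - 32)) - 12253 = (-6 + 928 - 28*(-23/2))/(4*(-23/2 - 32)) - 12253 = (-6 + 928 + 322)/(4*(-87/2)) - 12253 = (¼)*(-2/87)*1244 - 12253 = -622/87 - 12253 = -1066633/87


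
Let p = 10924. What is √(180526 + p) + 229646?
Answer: 229646 + 5*√7658 ≈ 2.3008e+5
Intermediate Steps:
√(180526 + p) + 229646 = √(180526 + 10924) + 229646 = √191450 + 229646 = 5*√7658 + 229646 = 229646 + 5*√7658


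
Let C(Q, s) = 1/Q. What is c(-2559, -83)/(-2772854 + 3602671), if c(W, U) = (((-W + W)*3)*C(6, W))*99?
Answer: 0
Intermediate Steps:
c(W, U) = 0 (c(W, U) = (((-W + W)*3)/6)*99 = ((0*3)*(1/6))*99 = (0*(1/6))*99 = 0*99 = 0)
c(-2559, -83)/(-2772854 + 3602671) = 0/(-2772854 + 3602671) = 0/829817 = 0*(1/829817) = 0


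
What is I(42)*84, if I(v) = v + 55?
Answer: 8148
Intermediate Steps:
I(v) = 55 + v
I(42)*84 = (55 + 42)*84 = 97*84 = 8148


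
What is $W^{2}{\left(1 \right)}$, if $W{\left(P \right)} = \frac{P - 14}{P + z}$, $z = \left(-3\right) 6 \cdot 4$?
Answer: $\frac{169}{5041} \approx 0.033525$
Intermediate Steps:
$z = -72$ ($z = \left(-18\right) 4 = -72$)
$W{\left(P \right)} = \frac{-14 + P}{-72 + P}$ ($W{\left(P \right)} = \frac{P - 14}{P - 72} = \frac{-14 + P}{-72 + P}$)
$W^{2}{\left(1 \right)} = \left(\frac{-14 + 1}{-72 + 1}\right)^{2} = \left(\frac{1}{-71} \left(-13\right)\right)^{2} = \left(\left(- \frac{1}{71}\right) \left(-13\right)\right)^{2} = \left(\frac{13}{71}\right)^{2} = \frac{169}{5041}$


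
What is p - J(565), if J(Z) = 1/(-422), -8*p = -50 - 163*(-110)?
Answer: -943169/422 ≈ -2235.0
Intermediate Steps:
p = -2235 (p = -(-50 - 163*(-110))/8 = -(-50 + 17930)/8 = -1/8*17880 = -2235)
J(Z) = -1/422
p - J(565) = -2235 - 1*(-1/422) = -2235 + 1/422 = -943169/422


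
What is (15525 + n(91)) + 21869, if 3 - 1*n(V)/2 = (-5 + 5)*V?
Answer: 37400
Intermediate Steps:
n(V) = 6 (n(V) = 6 - 2*(-5 + 5)*V = 6 - 0*V = 6 - 2*0 = 6 + 0 = 6)
(15525 + n(91)) + 21869 = (15525 + 6) + 21869 = 15531 + 21869 = 37400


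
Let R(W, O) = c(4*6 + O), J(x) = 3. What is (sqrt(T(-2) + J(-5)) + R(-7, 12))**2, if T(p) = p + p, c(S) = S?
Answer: (36 + I)**2 ≈ 1295.0 + 72.0*I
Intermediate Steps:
R(W, O) = 24 + O (R(W, O) = 4*6 + O = 24 + O)
T(p) = 2*p
(sqrt(T(-2) + J(-5)) + R(-7, 12))**2 = (sqrt(2*(-2) + 3) + (24 + 12))**2 = (sqrt(-4 + 3) + 36)**2 = (sqrt(-1) + 36)**2 = (I + 36)**2 = (36 + I)**2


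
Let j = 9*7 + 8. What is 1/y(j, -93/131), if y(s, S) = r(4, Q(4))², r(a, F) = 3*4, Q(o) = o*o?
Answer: 1/144 ≈ 0.0069444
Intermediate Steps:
Q(o) = o²
r(a, F) = 12
j = 71 (j = 63 + 8 = 71)
y(s, S) = 144 (y(s, S) = 12² = 144)
1/y(j, -93/131) = 1/144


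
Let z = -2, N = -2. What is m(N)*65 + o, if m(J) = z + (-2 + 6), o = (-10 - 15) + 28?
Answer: 133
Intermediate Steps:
o = 3 (o = -25 + 28 = 3)
m(J) = 2 (m(J) = -2 + (-2 + 6) = -2 + 4 = 2)
m(N)*65 + o = 2*65 + 3 = 130 + 3 = 133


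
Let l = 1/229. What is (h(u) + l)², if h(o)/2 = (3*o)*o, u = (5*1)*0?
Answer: 1/52441 ≈ 1.9069e-5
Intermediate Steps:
u = 0 (u = 5*0 = 0)
l = 1/229 ≈ 0.0043668
h(o) = 6*o² (h(o) = 2*((3*o)*o) = 2*(3*o²) = 6*o²)
(h(u) + l)² = (6*0² + 1/229)² = (6*0 + 1/229)² = (0 + 1/229)² = (1/229)² = 1/52441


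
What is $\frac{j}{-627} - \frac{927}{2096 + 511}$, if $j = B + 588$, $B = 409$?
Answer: $- \frac{96376}{49533} \approx -1.9457$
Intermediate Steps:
$j = 997$ ($j = 409 + 588 = 997$)
$\frac{j}{-627} - \frac{927}{2096 + 511} = \frac{997}{-627} - \frac{927}{2096 + 511} = 997 \left(- \frac{1}{627}\right) - \frac{927}{2607} = - \frac{997}{627} - \frac{309}{869} = - \frac{96376}{49533}$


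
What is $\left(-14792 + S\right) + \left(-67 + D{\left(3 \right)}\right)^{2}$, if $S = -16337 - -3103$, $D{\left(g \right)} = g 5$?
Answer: $-25322$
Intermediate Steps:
$D{\left(g \right)} = 5 g$
$S = -13234$ ($S = -16337 + 3103 = -13234$)
$\left(-14792 + S\right) + \left(-67 + D{\left(3 \right)}\right)^{2} = \left(-14792 - 13234\right) + \left(-67 + 5 \cdot 3\right)^{2} = -28026 + \left(-67 + 15\right)^{2} = -28026 + \left(-52\right)^{2} = -28026 + 2704 = -25322$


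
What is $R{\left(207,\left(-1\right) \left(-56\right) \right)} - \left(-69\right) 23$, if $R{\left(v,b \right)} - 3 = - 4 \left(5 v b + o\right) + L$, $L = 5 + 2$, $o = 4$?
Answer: $-230259$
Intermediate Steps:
$L = 7$
$R{\left(v,b \right)} = -6 - 20 b v$ ($R{\left(v,b \right)} = 3 - \left(-7 + 4 \left(5 v b + 4\right)\right) = 3 - \left(-7 + 4 \left(5 b v + 4\right)\right) = 3 - \left(-7 + 4 \left(4 + 5 b v\right)\right) = 3 + \left(\left(-16 - 20 b v\right) + 7\right) = 3 - \left(9 + 20 b v\right) = -6 - 20 b v$)
$R{\left(207,\left(-1\right) \left(-56\right) \right)} - \left(-69\right) 23 = \left(-6 - 20 \left(\left(-1\right) \left(-56\right)\right) 207\right) - \left(-69\right) 23 = \left(-6 - 1120 \cdot 207\right) - -1587 = \left(-6 - 231840\right) + 1587 = -231846 + 1587 = -230259$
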